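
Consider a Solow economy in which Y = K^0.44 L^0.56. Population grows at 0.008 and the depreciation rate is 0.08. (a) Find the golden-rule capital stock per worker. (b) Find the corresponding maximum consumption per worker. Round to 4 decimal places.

The effective depreciation rate is n + δ = 0.008 + 0.08 = 0.088.
Golden rule sets MPK = n+δ: 0.44·k^(0.44−1) = 0.088, so k_gold = (0.44/0.088)^(1/0.56) ≈ 17.7076.
y_gold = 17.7076^0.44 ≈ 3.5415; c_gold = y_gold − 0.088·k_gold ≈ 1.9833.

(a) k_gold ≈ 17.7076; (b) c_gold ≈ 1.9833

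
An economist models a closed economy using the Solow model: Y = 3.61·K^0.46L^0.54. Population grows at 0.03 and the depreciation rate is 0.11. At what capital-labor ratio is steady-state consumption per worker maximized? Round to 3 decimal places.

k_gold ≈ 97.531

n + δ = 0.03 + 0.11 = 0.14.
Golden rule sets MPK = n+δ: 0.46·3.61·k^(0.46−1) = 0.14, so k_gold = (0.46·3.61/0.14)^(1/0.54) ≈ 97.5310.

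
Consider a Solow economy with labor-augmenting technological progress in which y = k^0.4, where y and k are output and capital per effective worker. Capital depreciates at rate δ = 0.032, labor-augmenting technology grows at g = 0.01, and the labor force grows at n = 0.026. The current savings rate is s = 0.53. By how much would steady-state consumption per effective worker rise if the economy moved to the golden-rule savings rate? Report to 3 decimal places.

Break-even investment rate: n + g + δ = 0.026 + 0.01 + 0.032 = 0.068.
Current steady state (s = 0.53): k* = (0.53/0.068)^(1/0.6) ≈ 30.6393, y* = 30.6393^0.4 ≈ 3.9311, c* = (1−0.53)·3.9311 ≈ 1.8476.
Maximizing c = f(k) − (n+g+δ)·k gives f'(k) = n+g+δ, i.e. 0.4·k^(0.4−1) = 0.068, so k_gold = (0.4/0.068)^(1/0.6) ≈ 19.1684.
y_gold = 19.1684^0.4 ≈ 3.2586, c_gold = y_gold − 0.068·k_gold ≈ 1.9552.
Gain: Δc = 1.9552 − 1.8476 ≈ 0.1076.

Δc ≈ 0.108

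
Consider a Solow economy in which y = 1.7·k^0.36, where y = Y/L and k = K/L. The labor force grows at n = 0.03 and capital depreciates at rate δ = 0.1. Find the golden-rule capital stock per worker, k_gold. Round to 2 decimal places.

Capital per worker breaks even when investment replaces (n + δ)·k; here n + δ = 0.13.
Setting f'(k) = n+δ gives 0.36·1.7·k^(0.36−1) = 0.13, hence k_gold = (0.36·1.7/0.13)^(1/0.64) ≈ 11.2529.

k_gold ≈ 11.25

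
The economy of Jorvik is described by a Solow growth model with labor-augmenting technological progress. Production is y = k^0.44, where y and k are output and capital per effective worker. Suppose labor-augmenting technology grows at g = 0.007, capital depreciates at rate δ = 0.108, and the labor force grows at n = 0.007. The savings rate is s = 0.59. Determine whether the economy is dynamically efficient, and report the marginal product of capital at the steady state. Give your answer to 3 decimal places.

dynamically inefficient; MPK ≈ 0.091

Capital per effective worker breaks even when investment replaces (n + g + δ)·k; here n + g + δ = 0.122.
Steady-state k*: s·k^0.44 = 0.122·k gives k* = (0.59/0.122)^(1/0.56) ≈ 16.6843.
MPK = 0.44·16.6843^(-0.56) ≈ 0.0910.
MPK < n+g+δ = 0.122, so the economy is dynamically inefficient (over-saving).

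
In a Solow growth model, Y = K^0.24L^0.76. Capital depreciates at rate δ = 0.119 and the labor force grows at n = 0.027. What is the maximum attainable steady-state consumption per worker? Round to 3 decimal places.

c_gold ≈ 0.889

The effective depreciation rate is n + δ = 0.027 + 0.119 = 0.146.
Maximizing c = f(k) − (n+δ)·k gives f'(k) = n+δ, i.e. 0.24·k^(0.24−1) = 0.146, so k_gold = (0.24/0.146)^(1/0.76) ≈ 1.9232.
y_gold = 1.9232^0.24 ≈ 1.1699.
c_gold = y_gold − (n+δ)·k_gold = 1.1699 − 0.146·1.9232 ≈ 0.8892.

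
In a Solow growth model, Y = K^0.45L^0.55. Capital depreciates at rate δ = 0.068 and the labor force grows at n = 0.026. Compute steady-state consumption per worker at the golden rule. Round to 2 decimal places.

c_gold ≈ 1.98

Break-even investment rate: n + δ = 0.026 + 0.068 = 0.094.
Setting f'(k) = n+δ gives 0.45·k^(0.45−1) = 0.094, hence k_gold = (0.45/0.094)^(1/0.55) ≈ 17.2392.
y_gold = 17.2392^0.45 ≈ 3.6011.
c_gold = y_gold − (n+δ)·k_gold = 3.6011 − 0.094·17.2392 ≈ 1.9806.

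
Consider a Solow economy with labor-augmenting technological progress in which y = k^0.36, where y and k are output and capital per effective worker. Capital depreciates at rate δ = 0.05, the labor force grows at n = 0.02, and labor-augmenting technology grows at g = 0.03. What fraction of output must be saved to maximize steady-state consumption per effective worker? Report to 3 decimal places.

n + g + δ = 0.02 + 0.03 + 0.05 = 0.1.
At the golden rule MPK = n+g+δ, and in any Cobb-Douglas steady state s = (n+g+δ)·k/y = MPK·k/y = capital's share 0.36.

s_gold = 0.360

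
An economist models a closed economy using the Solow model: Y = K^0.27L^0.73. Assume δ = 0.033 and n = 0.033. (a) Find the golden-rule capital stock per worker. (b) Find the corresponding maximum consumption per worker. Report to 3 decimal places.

(a) k_gold ≈ 6.888; (b) c_gold ≈ 1.229

Capital per worker breaks even when investment replaces (n + δ)·k; here n + δ = 0.066.
Maximizing c = f(k) − (n+δ)·k gives f'(k) = n+δ, i.e. 0.27·k^(0.27−1) = 0.066, so k_gold = (0.27/0.066)^(1/0.73) ≈ 6.8883.
y_gold = 6.8883^0.27 ≈ 1.6838; c_gold = y_gold − 0.066·k_gold ≈ 1.2292.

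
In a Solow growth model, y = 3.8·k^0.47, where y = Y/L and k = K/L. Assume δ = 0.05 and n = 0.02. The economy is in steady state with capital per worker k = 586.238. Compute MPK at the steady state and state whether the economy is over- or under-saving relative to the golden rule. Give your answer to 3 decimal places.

Break-even investment rate: n + δ = 0.02 + 0.05 = 0.07.
MPK = 0.47·3.8·k^(0.47−1) = 0.47·3.8·586.238^(-0.53) ≈ 0.0609.
MPK < 0.07, so the economy is dynamically inefficient (over-saving).

over-saving; MPK ≈ 0.061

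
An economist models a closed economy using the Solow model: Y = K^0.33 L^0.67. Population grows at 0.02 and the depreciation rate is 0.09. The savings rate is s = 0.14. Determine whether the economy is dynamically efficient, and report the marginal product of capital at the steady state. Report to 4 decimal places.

dynamically efficient; MPK ≈ 0.2593

The effective depreciation rate is n + δ = 0.02 + 0.09 = 0.11.
Steady-state k*: s·k^0.33 = 0.11·k gives k* = (0.14/0.11)^(1/0.67) ≈ 1.4332.
MPK = 0.33·1.4332^(-0.67) ≈ 0.2593.
MPK > n+δ = 0.11, so the economy is dynamically efficient (under-saving).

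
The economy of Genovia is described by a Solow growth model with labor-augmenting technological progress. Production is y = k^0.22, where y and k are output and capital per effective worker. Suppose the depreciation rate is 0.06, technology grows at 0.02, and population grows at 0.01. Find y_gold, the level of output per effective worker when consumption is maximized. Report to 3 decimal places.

y_gold ≈ 1.287

Break-even investment rate: n + g + δ = 0.01 + 0.02 + 0.06 = 0.09.
Golden rule sets MPK = n+g+δ: 0.22·k^(0.22−1) = 0.09, so k_gold = (0.22/0.09)^(1/0.78) ≈ 3.1453.
Output: y_gold = k_gold^0.22 = 3.1453^0.22 ≈ 1.2867.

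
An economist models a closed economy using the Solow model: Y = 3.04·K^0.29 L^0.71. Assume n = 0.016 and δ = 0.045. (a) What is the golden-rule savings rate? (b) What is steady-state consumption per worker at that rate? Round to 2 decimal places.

(a) s_gold = 0.29; (b) c_gold ≈ 6.43

The effective depreciation rate is n + δ = 0.016 + 0.045 = 0.061.
For Cobb-Douglas, s_gold equals capital's share: s_gold = 0.29.
Maximizing c = f(k) − (n+δ)·k gives f'(k) = n+δ, i.e. 0.29·3.04·k^(0.29−1) = 0.061, so k_gold = (0.29·3.04/0.061)^(1/0.71) ≈ 43.0250.
y_gold = 3.04·43.0250^0.29 ≈ 9.0501; c_gold = (1−0.29)·y_gold ≈ 6.4256.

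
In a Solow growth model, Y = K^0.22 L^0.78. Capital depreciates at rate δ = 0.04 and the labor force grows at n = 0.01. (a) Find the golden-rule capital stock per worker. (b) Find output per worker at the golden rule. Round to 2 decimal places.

(a) k_gold ≈ 6.68; (b) y_gold ≈ 1.52

Break-even investment rate: n + δ = 0.01 + 0.04 = 0.05.
Maximizing c = f(k) − (n+δ)·k gives f'(k) = n+δ, i.e. 0.22·k^(0.22−1) = 0.05, so k_gold = (0.22/0.05)^(1/0.78) ≈ 6.6825.
y_gold = 6.6825^0.22 ≈ 1.5188.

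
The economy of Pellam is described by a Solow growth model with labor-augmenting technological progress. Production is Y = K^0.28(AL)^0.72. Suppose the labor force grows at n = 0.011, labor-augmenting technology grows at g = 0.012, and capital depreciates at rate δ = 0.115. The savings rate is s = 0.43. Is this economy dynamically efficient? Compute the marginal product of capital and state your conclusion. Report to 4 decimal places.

dynamically inefficient; MPK ≈ 0.0899

Break-even investment rate: n + g + δ = 0.011 + 0.012 + 0.115 = 0.138.
Steady-state k*: s·k^0.28 = 0.138·k gives k* = (0.43/0.138)^(1/0.72) ≈ 4.8478.
MPK = 0.28·4.8478^(-0.72) ≈ 0.0899.
MPK < n+g+δ = 0.138, so the economy is dynamically inefficient (over-saving).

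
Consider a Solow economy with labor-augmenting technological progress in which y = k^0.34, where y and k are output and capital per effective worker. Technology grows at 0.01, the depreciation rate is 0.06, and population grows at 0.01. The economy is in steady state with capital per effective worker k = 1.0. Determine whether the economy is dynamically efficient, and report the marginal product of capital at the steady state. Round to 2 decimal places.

dynamically efficient; MPK ≈ 0.34

Capital per effective worker breaks even when investment replaces (n + g + δ)·k; here n + g + δ = 0.08.
MPK = 0.34·k^(0.34−1) = 0.34·1.0^(-0.66) ≈ 0.3400.
MPK > 0.08, so the economy is dynamically efficient (under-saving).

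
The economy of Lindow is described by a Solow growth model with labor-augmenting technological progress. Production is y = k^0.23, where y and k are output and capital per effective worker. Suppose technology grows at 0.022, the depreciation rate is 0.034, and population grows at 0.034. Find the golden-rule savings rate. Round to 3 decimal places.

s_gold = 0.230

The effective depreciation rate is n + g + δ = 0.034 + 0.022 + 0.034 = 0.09.
At the golden rule MPK = n+g+δ, and in any Cobb-Douglas steady state s = (n+g+δ)·k/y = MPK·k/y = capital's share 0.23.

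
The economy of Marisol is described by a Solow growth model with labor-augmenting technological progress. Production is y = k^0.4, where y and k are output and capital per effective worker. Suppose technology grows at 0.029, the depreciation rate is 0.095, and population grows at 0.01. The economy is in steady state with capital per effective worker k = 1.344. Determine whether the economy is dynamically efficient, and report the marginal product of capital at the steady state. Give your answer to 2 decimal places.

dynamically efficient; MPK ≈ 0.33

The effective depreciation rate is n + g + δ = 0.01 + 0.029 + 0.095 = 0.134.
MPK = 0.4·k^(0.4−1) = 0.4·1.344^(-0.6) ≈ 0.3350.
MPK > 0.134, so the economy is dynamically efficient (under-saving).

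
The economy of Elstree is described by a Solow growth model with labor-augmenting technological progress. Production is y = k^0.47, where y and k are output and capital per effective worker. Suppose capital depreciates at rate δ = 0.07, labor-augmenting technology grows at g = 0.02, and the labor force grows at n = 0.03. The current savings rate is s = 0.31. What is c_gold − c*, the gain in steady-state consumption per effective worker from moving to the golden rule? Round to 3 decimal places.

Δc ≈ 0.178

Capital per effective worker breaks even when investment replaces (n + g + δ)·k; here n + g + δ = 0.12.
Current steady state (s = 0.31): k* = (0.31/0.12)^(1/0.53) ≈ 5.9938, y* = 5.9938^0.47 ≈ 2.3202, c* = (1−0.31)·2.3202 ≈ 1.6009.
Setting f'(k) = n+g+δ gives 0.47·k^(0.47−1) = 0.12, hence k_gold = (0.47/0.12)^(1/0.53) ≈ 13.1435.
y_gold = 13.1435^0.47 ≈ 3.3558, c_gold = y_gold − 0.12·k_gold ≈ 1.7786.
Gain: Δc = 1.7786 − 1.6009 ≈ 0.1777.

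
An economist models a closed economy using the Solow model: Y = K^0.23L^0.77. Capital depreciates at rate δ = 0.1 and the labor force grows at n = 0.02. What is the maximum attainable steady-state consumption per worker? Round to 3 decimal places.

Break-even investment rate: n + δ = 0.02 + 0.1 = 0.12.
At the golden rule the marginal product of capital equals n+δ: 0.23·k^(0.23−1) = 0.12. Solving, k_gold = (0.23/0.12)^(1/0.77) ≈ 2.3278.
y_gold = 2.3278^0.23 ≈ 1.2145.
c_gold = y_gold − (n+δ)·k_gold = 1.2145 − 0.12·2.3278 ≈ 0.9352.

c_gold ≈ 0.935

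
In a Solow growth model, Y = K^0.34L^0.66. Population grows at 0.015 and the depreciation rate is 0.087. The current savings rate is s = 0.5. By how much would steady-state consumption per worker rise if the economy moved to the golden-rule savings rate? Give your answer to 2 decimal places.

Δc ≈ 0.09

Capital per worker breaks even when investment replaces (n + δ)·k; here n + δ = 0.102.
Current steady state (s = 0.5): k* = (0.5/0.102)^(1/0.66) ≈ 11.1177, y* = 11.1177^0.34 ≈ 2.2680, c* = (1−0.5)·2.2680 ≈ 1.1340.
Golden rule sets MPK = n+δ: 0.34·k^(0.34−1) = 0.102, so k_gold = (0.34/0.102)^(1/0.66) ≈ 6.1978.
y_gold = 6.1978^0.34 ≈ 1.8594, c_gold = y_gold − 0.102·k_gold ≈ 1.2272.
Gain: Δc = 1.2272 − 1.1340 ≈ 0.0932.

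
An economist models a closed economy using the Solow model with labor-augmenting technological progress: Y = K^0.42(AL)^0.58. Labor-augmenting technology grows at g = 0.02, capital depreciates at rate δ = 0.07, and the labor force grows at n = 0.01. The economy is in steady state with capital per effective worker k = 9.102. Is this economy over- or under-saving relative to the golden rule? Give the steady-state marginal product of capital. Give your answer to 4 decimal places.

under-saving; MPK ≈ 0.1167

Capital per effective worker breaks even when investment replaces (n + g + δ)·k; here n + g + δ = 0.1.
MPK = 0.42·k^(0.42−1) = 0.42·9.102^(-0.58) ≈ 0.1167.
MPK > 0.1, so the economy is dynamically efficient (under-saving).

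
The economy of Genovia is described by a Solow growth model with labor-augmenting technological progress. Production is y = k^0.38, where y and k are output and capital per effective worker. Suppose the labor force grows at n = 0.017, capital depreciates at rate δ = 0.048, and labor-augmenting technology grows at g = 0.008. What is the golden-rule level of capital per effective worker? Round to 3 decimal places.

k_gold ≈ 14.308

n + g + δ = 0.017 + 0.008 + 0.048 = 0.073.
At the golden rule the marginal product of capital equals n+g+δ: 0.38·k^(0.38−1) = 0.073. Solving, k_gold = (0.38/0.073)^(1/0.62) ≈ 14.3081.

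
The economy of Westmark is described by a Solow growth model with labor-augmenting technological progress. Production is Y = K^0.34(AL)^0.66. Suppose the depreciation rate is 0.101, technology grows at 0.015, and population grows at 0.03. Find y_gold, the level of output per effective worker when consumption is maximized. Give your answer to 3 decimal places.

y_gold ≈ 1.546

n + g + δ = 0.03 + 0.015 + 0.101 = 0.146.
Maximizing c = f(k) − (n+g+δ)·k gives f'(k) = n+g+δ, i.e. 0.34·k^(0.34−1) = 0.146, so k_gold = (0.34/0.146)^(1/0.66) ≈ 3.5996.
Output: y_gold = k_gold^0.34 = 3.5996^0.34 ≈ 1.5457.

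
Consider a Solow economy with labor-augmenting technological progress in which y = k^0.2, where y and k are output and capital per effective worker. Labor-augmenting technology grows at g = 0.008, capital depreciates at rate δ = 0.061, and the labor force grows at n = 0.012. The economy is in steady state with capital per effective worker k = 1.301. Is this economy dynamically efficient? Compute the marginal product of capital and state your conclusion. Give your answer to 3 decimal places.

n + g + δ = 0.012 + 0.008 + 0.061 = 0.081.
MPK = 0.2·k^(0.2−1) = 0.2·1.301^(-0.8) ≈ 0.1620.
MPK > 0.081, so the economy is dynamically efficient (under-saving).

dynamically efficient; MPK ≈ 0.162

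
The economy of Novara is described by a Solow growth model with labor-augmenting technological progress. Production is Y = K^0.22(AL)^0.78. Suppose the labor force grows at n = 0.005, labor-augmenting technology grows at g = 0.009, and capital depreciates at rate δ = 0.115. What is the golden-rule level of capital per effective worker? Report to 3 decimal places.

Capital per effective worker breaks even when investment replaces (n + g + δ)·k; here n + g + δ = 0.129.
Golden rule sets MPK = n+g+δ: 0.22·k^(0.22−1) = 0.129, so k_gold = (0.22/0.129)^(1/0.78) ≈ 1.9825.

k_gold ≈ 1.983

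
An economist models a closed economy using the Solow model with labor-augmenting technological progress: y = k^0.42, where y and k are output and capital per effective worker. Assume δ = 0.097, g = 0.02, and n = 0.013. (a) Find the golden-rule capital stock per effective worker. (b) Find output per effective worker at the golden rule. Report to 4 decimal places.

(a) k_gold ≈ 7.5529; (b) y_gold ≈ 2.3378

Break-even investment rate: n + g + δ = 0.013 + 0.02 + 0.097 = 0.13.
At the golden rule the marginal product of capital equals n+g+δ: 0.42·k^(0.42−1) = 0.13. Solving, k_gold = (0.42/0.13)^(1/0.58) ≈ 7.5529.
y_gold = 7.5529^0.42 ≈ 2.3378.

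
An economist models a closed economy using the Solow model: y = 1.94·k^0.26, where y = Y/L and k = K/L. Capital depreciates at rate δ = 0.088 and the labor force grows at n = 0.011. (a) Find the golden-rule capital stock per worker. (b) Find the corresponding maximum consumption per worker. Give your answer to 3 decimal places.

n + δ = 0.011 + 0.088 = 0.099.
At the golden rule the marginal product of capital equals n+δ: 0.26·1.94·k^(0.26−1) = 0.099. Solving, k_gold = (0.26·1.94/0.099)^(1/0.74) ≈ 9.0281.
y_gold = 1.94·9.0281^0.26 ≈ 3.4376; c_gold = y_gold − 0.099·k_gold ≈ 2.5438.

(a) k_gold ≈ 9.028; (b) c_gold ≈ 2.544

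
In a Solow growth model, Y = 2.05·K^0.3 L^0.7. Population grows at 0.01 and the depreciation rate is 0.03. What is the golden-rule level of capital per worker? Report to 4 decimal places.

k_gold ≈ 49.5964

Break-even investment rate: n + δ = 0.01 + 0.03 = 0.04.
Setting f'(k) = n+δ gives 0.3·2.05·k^(0.3−1) = 0.04, hence k_gold = (0.3·2.05/0.04)^(1/0.7) ≈ 49.5964.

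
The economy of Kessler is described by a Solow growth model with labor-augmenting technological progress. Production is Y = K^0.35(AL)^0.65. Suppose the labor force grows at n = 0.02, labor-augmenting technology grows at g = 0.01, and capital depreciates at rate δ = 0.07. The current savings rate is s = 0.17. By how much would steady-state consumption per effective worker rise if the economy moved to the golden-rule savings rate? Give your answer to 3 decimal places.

The effective depreciation rate is n + g + δ = 0.02 + 0.01 + 0.07 = 0.1.
Current steady state (s = 0.17): k* = (0.17/0.1)^(1/0.65) ≈ 2.2622, y* = 2.2622^0.35 ≈ 1.3307, c* = (1−0.17)·1.3307 ≈ 1.1045.
At the golden rule the marginal product of capital equals n+g+δ: 0.35·k^(0.35−1) = 0.1. Solving, k_gold = (0.35/0.1)^(1/0.65) ≈ 6.8711.
y_gold = 6.8711^0.35 ≈ 1.9632, c_gold = y_gold − 0.1·k_gold ≈ 1.2761.
Gain: Δc = 1.2761 − 1.1045 ≈ 0.1716.

Δc ≈ 0.172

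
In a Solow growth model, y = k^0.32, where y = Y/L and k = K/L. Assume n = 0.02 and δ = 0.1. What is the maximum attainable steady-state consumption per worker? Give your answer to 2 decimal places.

c_gold ≈ 1.08

The effective depreciation rate is n + δ = 0.02 + 0.1 = 0.12.
At the golden rule the marginal product of capital equals n+δ: 0.32·k^(0.32−1) = 0.12. Solving, k_gold = (0.32/0.12)^(1/0.68) ≈ 4.2308.
y_gold = 4.2308^0.32 ≈ 1.5866.
c_gold = y_gold − (n+δ)·k_gold = 1.5866 − 0.12·4.2308 ≈ 1.0789.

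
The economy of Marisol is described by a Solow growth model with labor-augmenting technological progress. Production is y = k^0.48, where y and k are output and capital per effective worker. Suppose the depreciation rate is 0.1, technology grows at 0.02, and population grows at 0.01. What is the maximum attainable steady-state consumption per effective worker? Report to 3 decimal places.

c_gold ≈ 1.736

Capital per effective worker breaks even when investment replaces (n + g + δ)·k; here n + g + δ = 0.13.
At the golden rule the marginal product of capital equals n+g+δ: 0.48·k^(0.48−1) = 0.13. Solving, k_gold = (0.48/0.13)^(1/0.52) ≈ 12.3298.
y_gold = 12.3298^0.48 ≈ 3.3393.
c_gold = y_gold − (n+g+δ)·k_gold = 3.3393 − 0.13·12.3298 ≈ 1.7365.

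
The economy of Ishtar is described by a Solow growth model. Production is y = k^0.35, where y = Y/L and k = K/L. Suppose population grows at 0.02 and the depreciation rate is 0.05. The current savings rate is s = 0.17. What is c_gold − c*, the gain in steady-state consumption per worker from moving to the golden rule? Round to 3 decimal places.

Δc ≈ 0.208

Break-even investment rate: n + δ = 0.02 + 0.05 = 0.07.
Current steady state (s = 0.17): k* = (0.17/0.07)^(1/0.65) ≈ 3.9160, y* = 3.9160^0.35 ≈ 1.6125, c* = (1−0.17)·1.6125 ≈ 1.3384.
Setting f'(k) = n+δ gives 0.35·k^(0.35−1) = 0.07, hence k_gold = (0.35/0.07)^(1/0.65) ≈ 11.8943.
y_gold = 11.8943^0.35 ≈ 2.3789, c_gold = y_gold − 0.07·k_gold ≈ 1.5463.
Gain: Δc = 1.5463 − 1.3384 ≈ 0.2079.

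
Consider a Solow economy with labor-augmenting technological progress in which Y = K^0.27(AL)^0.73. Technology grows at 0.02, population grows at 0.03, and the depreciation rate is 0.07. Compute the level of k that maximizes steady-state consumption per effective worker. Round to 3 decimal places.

The effective depreciation rate is n + g + δ = 0.03 + 0.02 + 0.07 = 0.12.
Golden rule sets MPK = n+g+δ: 0.27·k^(0.27−1) = 0.12, so k_gold = (0.27/0.12)^(1/0.73) ≈ 3.0370.

k_gold ≈ 3.037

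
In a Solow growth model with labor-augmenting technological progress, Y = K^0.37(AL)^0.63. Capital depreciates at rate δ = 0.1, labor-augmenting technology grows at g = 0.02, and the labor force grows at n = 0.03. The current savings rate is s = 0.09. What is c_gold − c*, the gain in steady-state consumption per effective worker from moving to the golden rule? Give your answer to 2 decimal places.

Break-even investment rate: n + g + δ = 0.03 + 0.02 + 0.1 = 0.15.
Current steady state (s = 0.09): k* = (0.09/0.15)^(1/0.63) ≈ 0.4445, y* = 0.4445^0.37 ≈ 0.7408, c* = (1−0.09)·0.7408 ≈ 0.6741.
Golden rule sets MPK = n+g+δ: 0.37·k^(0.37−1) = 0.15, so k_gold = (0.37/0.15)^(1/0.63) ≈ 4.1918.
y_gold = 4.1918^0.37 ≈ 1.6994, c_gold = y_gold − 0.15·k_gold ≈ 1.0706.
Gain: Δc = 1.0706 − 0.6741 ≈ 0.3965.

Δc ≈ 0.40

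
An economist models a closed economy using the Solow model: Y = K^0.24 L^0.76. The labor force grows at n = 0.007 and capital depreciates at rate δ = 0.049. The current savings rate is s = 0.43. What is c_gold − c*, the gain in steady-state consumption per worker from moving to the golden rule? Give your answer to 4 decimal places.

Capital per worker breaks even when investment replaces (n + δ)·k; here n + δ = 0.056.
Current steady state (s = 0.43): k* = (0.43/0.056)^(1/0.76) ≈ 14.6165, y* = 14.6165^0.24 ≈ 1.9035, c* = (1−0.43)·1.9035 ≈ 1.0850.
Maximizing c = f(k) − (n+δ)·k gives f'(k) = n+δ, i.e. 0.24·k^(0.24−1) = 0.056, so k_gold = (0.24/0.056)^(1/0.76) ≈ 6.7859.
y_gold = 6.7859^0.24 ≈ 1.5834, c_gold = y_gold − 0.056·k_gold ≈ 1.2034.
Gain: Δc = 1.2034 − 1.0850 ≈ 0.1184.

Δc ≈ 0.1184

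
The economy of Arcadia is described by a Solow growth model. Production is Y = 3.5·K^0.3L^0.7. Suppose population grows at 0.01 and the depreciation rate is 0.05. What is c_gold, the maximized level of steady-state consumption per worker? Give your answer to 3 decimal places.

The effective depreciation rate is n + δ = 0.01 + 0.05 = 0.06.
Maximizing c = f(k) − (n+δ)·k gives f'(k) = n+δ, i.e. 0.3·3.5·k^(0.3−1) = 0.06, so k_gold = (0.3·3.5/0.06)^(1/0.7) ≈ 59.6717.
y_gold = 3.5·59.6717^0.3 ≈ 11.9343.
c_gold = y_gold − (n+δ)·k_gold = 11.9343 − 0.06·59.6717 ≈ 8.3540.

c_gold ≈ 8.354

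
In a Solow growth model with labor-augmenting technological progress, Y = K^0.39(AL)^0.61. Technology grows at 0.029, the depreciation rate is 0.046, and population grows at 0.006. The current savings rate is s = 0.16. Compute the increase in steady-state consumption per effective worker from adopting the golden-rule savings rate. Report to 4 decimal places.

Break-even investment rate: n + g + δ = 0.006 + 0.029 + 0.046 = 0.081.
Current steady state (s = 0.16): k* = (0.16/0.081)^(1/0.61) ≈ 3.0524, y* = 3.0524^0.39 ≈ 1.5453, c* = (1−0.16)·1.5453 ≈ 1.2981.
Golden rule sets MPK = n+g+δ: 0.39·k^(0.39−1) = 0.081, so k_gold = (0.39/0.081)^(1/0.61) ≈ 13.1517.
y_gold = 13.1517^0.39 ≈ 2.7315, c_gold = y_gold − 0.081·k_gold ≈ 1.6662.
Gain: Δc = 1.6662 − 1.2981 ≈ 0.3682.

Δc ≈ 0.3682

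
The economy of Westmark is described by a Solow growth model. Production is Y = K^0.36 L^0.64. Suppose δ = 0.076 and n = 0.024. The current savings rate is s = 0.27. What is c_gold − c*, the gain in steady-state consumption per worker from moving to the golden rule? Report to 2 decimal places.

Δc ≈ 0.04

n + δ = 0.024 + 0.076 = 0.1.
Current steady state (s = 0.27): k* = (0.27/0.1)^(1/0.64) ≈ 4.7207, y* = 4.7207^0.36 ≈ 1.7484, c* = (1−0.27)·1.7484 ≈ 1.2763.
Maximizing c = f(k) − (n+δ)·k gives f'(k) = n+δ, i.e. 0.36·k^(0.36−1) = 0.1, so k_gold = (0.36/0.1)^(1/0.64) ≈ 7.3998.
y_gold = 7.3998^0.36 ≈ 2.0555, c_gold = y_gold − 0.1·k_gold ≈ 1.3155.
Gain: Δc = 1.3155 − 1.2763 ≈ 0.0392.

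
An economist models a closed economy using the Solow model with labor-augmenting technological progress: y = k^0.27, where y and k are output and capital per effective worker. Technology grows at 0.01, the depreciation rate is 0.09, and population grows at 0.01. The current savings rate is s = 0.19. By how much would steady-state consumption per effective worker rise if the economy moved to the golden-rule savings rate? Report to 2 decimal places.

Δc ≈ 0.03

The effective depreciation rate is n + g + δ = 0.01 + 0.01 + 0.09 = 0.11.
Current steady state (s = 0.19): k* = (0.19/0.11)^(1/0.73) ≈ 2.1142, y* = 2.1142^0.27 ≈ 1.2240, c* = (1−0.19)·1.2240 ≈ 0.9915.
At the golden rule the marginal product of capital equals n+g+δ: 0.27·k^(0.27−1) = 0.11. Solving, k_gold = (0.27/0.11)^(1/0.73) ≈ 3.4214.
y_gold = 3.4214^0.27 ≈ 1.3939, c_gold = y_gold − 0.11·k_gold ≈ 1.0176.
Gain: Δc = 1.0176 − 0.9915 ≈ 0.0261.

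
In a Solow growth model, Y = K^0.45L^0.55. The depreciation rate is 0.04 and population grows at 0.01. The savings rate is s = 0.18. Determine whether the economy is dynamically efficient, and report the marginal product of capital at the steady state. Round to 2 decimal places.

The effective depreciation rate is n + δ = 0.01 + 0.04 = 0.05.
Steady-state k*: s·k^0.45 = 0.05·k gives k* = (0.18/0.05)^(1/0.55) ≈ 10.2674.
MPK = 0.45·10.2674^(-0.55) ≈ 0.1250.
MPK > n+δ = 0.05, so the economy is dynamically efficient (under-saving).

dynamically efficient; MPK ≈ 0.12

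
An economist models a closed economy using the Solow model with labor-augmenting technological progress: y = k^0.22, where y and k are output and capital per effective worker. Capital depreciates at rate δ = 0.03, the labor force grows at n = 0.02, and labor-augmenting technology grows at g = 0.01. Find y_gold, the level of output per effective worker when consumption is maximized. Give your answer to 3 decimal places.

y_gold ≈ 1.443

Capital per effective worker breaks even when investment replaces (n + g + δ)·k; here n + g + δ = 0.06.
Golden rule sets MPK = n+g+δ: 0.22·k^(0.22−1) = 0.06, so k_gold = (0.22/0.06)^(1/0.78) ≈ 5.2896.
Output: y_gold = k_gold^0.22 = 5.2896^0.22 ≈ 1.4426.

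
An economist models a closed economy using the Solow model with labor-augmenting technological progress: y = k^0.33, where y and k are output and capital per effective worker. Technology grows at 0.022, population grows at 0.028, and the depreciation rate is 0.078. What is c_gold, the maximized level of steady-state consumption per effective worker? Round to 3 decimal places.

n + g + δ = 0.028 + 0.022 + 0.078 = 0.128.
Golden rule sets MPK = n+g+δ: 0.33·k^(0.33−1) = 0.128, so k_gold = (0.33/0.128)^(1/0.67) ≈ 4.1104.
y_gold = 4.1104^0.33 ≈ 1.5943.
c_gold = y_gold − (n+g+δ)·k_gold = 1.5943 − 0.128·4.1104 ≈ 1.0682.

c_gold ≈ 1.068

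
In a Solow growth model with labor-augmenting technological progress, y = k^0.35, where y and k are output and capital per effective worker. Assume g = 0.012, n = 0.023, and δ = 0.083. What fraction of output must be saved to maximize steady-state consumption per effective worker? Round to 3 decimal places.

s_gold = 0.350

Capital per effective worker breaks even when investment replaces (n + g + δ)·k; here n + g + δ = 0.118.
At the golden rule MPK = n+g+δ, and in any Cobb-Douglas steady state s = (n+g+δ)·k/y = MPK·k/y = capital's share 0.35.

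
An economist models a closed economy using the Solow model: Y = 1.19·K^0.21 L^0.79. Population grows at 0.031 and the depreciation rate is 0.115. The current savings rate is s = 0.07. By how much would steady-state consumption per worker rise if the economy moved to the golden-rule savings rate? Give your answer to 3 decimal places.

The effective depreciation rate is n + δ = 0.031 + 0.115 = 0.146.
Current steady state (s = 0.07): k* = (0.07·1.19/0.146)^(1/0.79) ≈ 0.4915, y* = 1.19·0.4915^0.21 ≈ 1.0251, c* = (1−0.07)·1.0251 ≈ 0.9533.
Golden rule sets MPK = n+δ: 0.21·1.19·k^(0.21−1) = 0.146, so k_gold = (0.21·1.19/0.146)^(1/0.79) ≈ 1.9745.
y_gold = 1.19·1.9745^0.21 ≈ 1.3728, c_gold = y_gold − 0.146·k_gold ≈ 1.0845.
Gain: Δc = 1.0845 − 0.9533 ≈ 0.1311.

Δc ≈ 0.131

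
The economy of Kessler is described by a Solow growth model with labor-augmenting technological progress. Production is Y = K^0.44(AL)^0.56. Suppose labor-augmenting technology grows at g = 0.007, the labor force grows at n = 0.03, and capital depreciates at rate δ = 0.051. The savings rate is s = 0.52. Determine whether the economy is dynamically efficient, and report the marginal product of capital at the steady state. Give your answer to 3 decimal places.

dynamically inefficient; MPK ≈ 0.074

The effective depreciation rate is n + g + δ = 0.03 + 0.007 + 0.051 = 0.088.
Steady-state k*: s·k^0.44 = 0.088·k gives k* = (0.52/0.088)^(1/0.56) ≈ 23.8625.
MPK = 0.44·23.8625^(-0.56) ≈ 0.0745.
MPK < n+g+δ = 0.088, so the economy is dynamically inefficient (over-saving).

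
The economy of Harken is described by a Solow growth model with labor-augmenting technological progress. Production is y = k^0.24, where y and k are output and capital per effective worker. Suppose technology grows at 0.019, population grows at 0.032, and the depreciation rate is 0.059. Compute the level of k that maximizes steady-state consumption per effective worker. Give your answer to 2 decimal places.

The effective depreciation rate is n + g + δ = 0.032 + 0.019 + 0.059 = 0.11.
Setting f'(k) = n+g+δ gives 0.24·k^(0.24−1) = 0.11, hence k_gold = (0.24/0.11)^(1/0.76) ≈ 2.7913.

k_gold ≈ 2.79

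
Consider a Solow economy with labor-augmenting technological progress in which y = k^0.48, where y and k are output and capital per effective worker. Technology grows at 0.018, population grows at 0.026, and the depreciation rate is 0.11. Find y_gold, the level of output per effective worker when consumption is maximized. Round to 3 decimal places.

Break-even investment rate: n + g + δ = 0.026 + 0.018 + 0.11 = 0.154.
Golden rule sets MPK = n+g+δ: 0.48·k^(0.48−1) = 0.154, so k_gold = (0.48/0.154)^(1/0.52) ≈ 8.9015.
Output: y_gold = k_gold^0.48 = 8.9015^0.48 ≈ 2.8559.

y_gold ≈ 2.856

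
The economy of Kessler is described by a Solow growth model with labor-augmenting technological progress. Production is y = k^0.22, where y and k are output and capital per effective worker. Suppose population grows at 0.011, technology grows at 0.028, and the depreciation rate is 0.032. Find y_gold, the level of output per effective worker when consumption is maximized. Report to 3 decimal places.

y_gold ≈ 1.376

Break-even investment rate: n + g + δ = 0.011 + 0.028 + 0.032 = 0.071.
At the golden rule the marginal product of capital equals n+g+δ: 0.22·k^(0.22−1) = 0.071. Solving, k_gold = (0.22/0.071)^(1/0.78) ≈ 4.2628.
Output: y_gold = k_gold^0.22 = 4.2628^0.22 ≈ 1.3757.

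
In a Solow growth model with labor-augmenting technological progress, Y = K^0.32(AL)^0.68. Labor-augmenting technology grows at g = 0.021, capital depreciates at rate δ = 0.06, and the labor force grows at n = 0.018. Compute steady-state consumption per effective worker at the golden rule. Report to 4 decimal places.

c_gold ≈ 1.1811

Break-even investment rate: n + g + δ = 0.018 + 0.021 + 0.06 = 0.099.
Setting f'(k) = n+g+δ gives 0.32·k^(0.32−1) = 0.099, hence k_gold = (0.32/0.099)^(1/0.68) ≈ 5.6142.
y_gold = 5.6142^0.32 ≈ 1.7369.
c_gold = y_gold − (n+g+δ)·k_gold = 1.7369 − 0.099·5.6142 ≈ 1.1811.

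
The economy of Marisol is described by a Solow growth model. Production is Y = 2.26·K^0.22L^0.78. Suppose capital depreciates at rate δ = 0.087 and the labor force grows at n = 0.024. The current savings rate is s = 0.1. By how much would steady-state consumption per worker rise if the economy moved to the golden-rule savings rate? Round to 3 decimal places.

n + δ = 0.024 + 0.087 = 0.111.
Current steady state (s = 0.1): k* = (0.1·2.26/0.111)^(1/0.78) ≈ 2.4882, y* = 2.26·2.4882^0.22 ≈ 2.7619, c* = (1−0.1)·2.7619 ≈ 2.4857.
Maximizing c = f(k) − (n+δ)·k gives f'(k) = n+δ, i.e. 0.22·2.26·k^(0.22−1) = 0.111, so k_gold = (0.22·2.26/0.111)^(1/0.78) ≈ 6.8373.
y_gold = 2.26·6.8373^0.22 ≈ 3.4497, c_gold = y_gold − 0.111·k_gold ≈ 2.6908.
Gain: Δc = 2.6908 − 2.4857 ≈ 0.2051.

Δc ≈ 0.205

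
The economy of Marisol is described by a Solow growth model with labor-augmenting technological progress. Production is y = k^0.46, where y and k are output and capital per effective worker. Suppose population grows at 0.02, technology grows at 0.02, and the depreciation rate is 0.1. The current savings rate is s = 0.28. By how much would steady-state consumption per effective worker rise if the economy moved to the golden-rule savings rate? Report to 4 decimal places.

Δc ≈ 0.1881

n + g + δ = 0.02 + 0.02 + 0.1 = 0.14.
Current steady state (s = 0.28): k* = (0.28/0.14)^(1/0.54) ≈ 3.6096, y* = 3.6096^0.46 ≈ 1.8048, c* = (1−0.28)·1.8048 ≈ 1.2995.
Golden rule sets MPK = n+g+δ: 0.46·k^(0.46−1) = 0.14, so k_gold = (0.46/0.14)^(1/0.54) ≈ 9.0515.
y_gold = 9.0515^0.46 ≈ 2.7548, c_gold = y_gold − 0.14·k_gold ≈ 1.4876.
Gain: Δc = 1.4876 − 1.2995 ≈ 0.1881.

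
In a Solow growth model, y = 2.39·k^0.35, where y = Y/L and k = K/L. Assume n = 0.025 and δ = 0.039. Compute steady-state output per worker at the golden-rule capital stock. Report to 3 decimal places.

y_gold ≈ 9.538

n + δ = 0.025 + 0.039 = 0.064.
Maximizing c = f(k) − (n+δ)·k gives f'(k) = n+δ, i.e. 0.35·2.39·k^(0.35−1) = 0.064, so k_gold = (0.35·2.39/0.064)^(1/0.65) ≈ 52.1631.
Output: y_gold = 2.39·k_gold^0.35 = 2.39·52.1631^0.35 ≈ 9.5384.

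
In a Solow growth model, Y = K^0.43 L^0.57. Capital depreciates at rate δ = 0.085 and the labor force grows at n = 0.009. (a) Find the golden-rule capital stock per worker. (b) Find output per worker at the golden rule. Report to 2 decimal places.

Break-even investment rate: n + δ = 0.009 + 0.085 = 0.094.
Setting f'(k) = n+δ gives 0.43·k^(0.43−1) = 0.094, hence k_gold = (0.43/0.094)^(1/0.57) ≈ 14.4043.
y_gold = 14.4043^0.43 ≈ 3.1488.

(a) k_gold ≈ 14.40; (b) y_gold ≈ 3.15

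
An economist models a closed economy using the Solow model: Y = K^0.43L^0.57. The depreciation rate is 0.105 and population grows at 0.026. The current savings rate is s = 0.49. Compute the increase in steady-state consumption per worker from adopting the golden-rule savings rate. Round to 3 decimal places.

Δc ≈ 0.018

n + δ = 0.026 + 0.105 = 0.131.
Current steady state (s = 0.49): k* = (0.49/0.131)^(1/0.57) ≈ 10.1189, y* = 10.1189^0.43 ≈ 2.7052, c* = (1−0.49)·2.7052 ≈ 1.3797.
Maximizing c = f(k) − (n+δ)·k gives f'(k) = n+δ, i.e. 0.43·k^(0.43−1) = 0.131, so k_gold = (0.43/0.131)^(1/0.57) ≈ 8.0465.
y_gold = 8.0465^0.43 ≈ 2.4514, c_gold = y_gold − 0.131·k_gold ≈ 1.3973.
Gain: Δc = 1.3973 − 1.3797 ≈ 0.0176.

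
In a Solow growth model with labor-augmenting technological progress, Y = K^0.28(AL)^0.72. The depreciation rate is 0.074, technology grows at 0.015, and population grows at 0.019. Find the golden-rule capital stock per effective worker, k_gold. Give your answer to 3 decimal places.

k_gold ≈ 3.755

n + g + δ = 0.019 + 0.015 + 0.074 = 0.108.
At the golden rule the marginal product of capital equals n+g+δ: 0.28·k^(0.28−1) = 0.108. Solving, k_gold = (0.28/0.108)^(1/0.72) ≈ 3.7552.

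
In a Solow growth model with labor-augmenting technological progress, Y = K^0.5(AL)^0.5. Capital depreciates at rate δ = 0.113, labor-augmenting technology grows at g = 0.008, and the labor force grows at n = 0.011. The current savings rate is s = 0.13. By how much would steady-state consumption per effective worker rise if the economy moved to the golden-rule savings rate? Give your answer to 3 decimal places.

Capital per effective worker breaks even when investment replaces (n + g + δ)·k; here n + g + δ = 0.132.
Current steady state (s = 0.13): k* = (0.13/0.132)^(1/0.5) ≈ 0.9699, y* = 0.9699^0.5 ≈ 0.9848, c* = (1−0.13)·0.9848 ≈ 0.8568.
At the golden rule the marginal product of capital equals n+g+δ: 0.5·k^(0.5−1) = 0.132. Solving, k_gold = (0.5/0.132)^(1/0.5) ≈ 14.3480.
y_gold = 14.3480^0.5 ≈ 3.7879, c_gold = y_gold − 0.132·k_gold ≈ 1.8939.
Gain: Δc = 1.8939 − 0.8568 ≈ 1.0371.

Δc ≈ 1.037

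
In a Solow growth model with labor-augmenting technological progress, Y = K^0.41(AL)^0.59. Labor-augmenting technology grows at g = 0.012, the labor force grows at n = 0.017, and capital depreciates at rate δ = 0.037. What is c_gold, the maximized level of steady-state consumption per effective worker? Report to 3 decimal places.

c_gold ≈ 2.099

n + g + δ = 0.017 + 0.012 + 0.037 = 0.066.
At the golden rule the marginal product of capital equals n+g+δ: 0.41·k^(0.41−1) = 0.066. Solving, k_gold = (0.41/0.066)^(1/0.59) ≈ 22.1042.
y_gold = 22.1042^0.41 ≈ 3.5582.
c_gold = y_gold − (n+g+δ)·k_gold = 3.5582 − 0.066·22.1042 ≈ 2.0994.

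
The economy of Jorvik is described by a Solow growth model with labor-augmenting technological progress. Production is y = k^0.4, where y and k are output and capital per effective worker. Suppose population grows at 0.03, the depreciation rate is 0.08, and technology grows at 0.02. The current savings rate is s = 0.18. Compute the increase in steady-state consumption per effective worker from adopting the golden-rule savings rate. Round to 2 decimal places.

Δc ≈ 0.25

n + g + δ = 0.03 + 0.02 + 0.08 = 0.13.
Current steady state (s = 0.18): k* = (0.18/0.13)^(1/0.6) ≈ 1.7201, y* = 1.7201^0.4 ≈ 1.2423, c* = (1−0.18)·1.2423 ≈ 1.0187.
Maximizing c = f(k) − (n+g+δ)·k gives f'(k) = n+g+δ, i.e. 0.4·k^(0.4−1) = 0.13, so k_gold = (0.4/0.13)^(1/0.6) ≈ 6.5092.
y_gold = 6.5092^0.4 ≈ 2.1155, c_gold = y_gold − 0.13·k_gold ≈ 1.2693.
Gain: Δc = 1.2693 − 1.0187 ≈ 0.2506.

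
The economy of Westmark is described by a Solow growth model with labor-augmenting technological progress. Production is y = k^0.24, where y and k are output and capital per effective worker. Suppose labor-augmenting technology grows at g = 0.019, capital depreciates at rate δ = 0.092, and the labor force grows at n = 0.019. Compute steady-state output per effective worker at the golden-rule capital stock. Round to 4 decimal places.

Break-even investment rate: n + g + δ = 0.019 + 0.019 + 0.092 = 0.13.
Golden rule sets MPK = n+g+δ: 0.24·k^(0.24−1) = 0.13, so k_gold = (0.24/0.13)^(1/0.76) ≈ 2.2405.
Output: y_gold = k_gold^0.24 = 2.2405^0.24 ≈ 1.2136.

y_gold ≈ 1.2136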